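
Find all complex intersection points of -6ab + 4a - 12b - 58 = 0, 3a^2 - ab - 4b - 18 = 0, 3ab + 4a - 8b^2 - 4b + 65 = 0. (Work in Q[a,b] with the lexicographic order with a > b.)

{(1, -3)}

Compute a lex Gröbner basis by Buchberger's algorithm.
f_1 = -6ab + 4a - 12b - 58, LT = ab.
f_2 = 3a^2 - ab - 4b - 18, LT = a^2.
f_3 = 3ab + 4a - 8b^2 - 4b + 65, LT = ab.

S(f_1,f_2): lcm = a^2b. S = -2/3a^2 + 1/3ab^2 + 2ab + 29/3a + 4/3b^2 + 6b.
  leading term a^2: subtract (-2/9)·f_2 from -2/3a^2 + 1/3ab^2 + 2ab + 29/3a + 4/3b^2 + 6b → 1/3ab^2 + 16/9ab + 29/3a + 4/3b^2 + 46/9b - 4
  leading term ab^2: subtract (-1/18b)·f_1 from 1/3ab^2 + 16/9ab + 29/3a + 4/3b^2 + 46/9b - 4 → 2ab + 29/3a + 2/3b^2 + 17/9b - 4
  leading term ab: subtract (-1/3)·f_1 from 2ab + 29/3a + 2/3b^2 + 17/9b - 4 → 11a + 2/3b^2 - 19/9b - 70/3
  leading term a: no divisor's leading term divides it; move 11a to the remainder.
  leading term b^2: no divisor's leading term divides it; move 2/3b^2 to the remainder.
  leading term b: no divisor's leading term divides it; move -19/9b to the remainder.
  leading term 1: no divisor's leading term divides it; move -70/3 to the remainder.
  remainder 11a + 2/3b^2 - 19/9b - 70/3 ≠ 0; add h_4 = 11a + 2/3b^2 - 19/9b - 70/3 to the basis.

S(f_1,f_3): lcm = ab. S = -2a + 8/3b^2 + 10/3b - 12.
  leading term a: subtract (-2/11)·h_4 from -2a + 8/3b^2 + 10/3b - 12 → 92/33b^2 + 292/99b - 536/33
  leading term b^2: no divisor's leading term divides it; move 92/33b^2 to the remainder.
  leading term b: no divisor's leading term divides it; move 292/99b to the remainder.
  leading term 1: no divisor's leading term divides it; move -536/33 to the remainder.
  remainder 92/33b^2 + 292/99b - 536/33 ≠ 0; add h_5 = 92/33b^2 + 292/99b - 536/33 to the basis.

S(f_2,f_3): lcm = a^2b. S = -4/3a^2 + 7/3ab^2 + 4/3ab - 65/3a - 4/3b^2 - 6b.
  leading term a^2: subtract (-4/9)·f_2 from -4/3a^2 + 7/3ab^2 + 4/3ab - 65/3a - 4/3b^2 - 6b → 7/3ab^2 + 8/9ab - 65/3a - 4/3b^2 - 70/9b - 8
  leading term ab^2: subtract (-7/18b)·f_1 from 7/3ab^2 + 8/9ab - 65/3a - 4/3b^2 - 70/9b - 8 → 22/9ab - 65/3a - 6b^2 - 91/3b - 8
  leading term ab: subtract (-11/27)·f_1 from 22/9ab - 65/3a - 6b^2 - 91/3b - 8 → -541/27a - 6b^2 - 317/9b - 854/27
  leading term a: subtract (-541/297)·h_4 from -541/27a - 6b^2 - 317/9b - 854/27 → -4264/891b^2 - 104428/2673b - 66052/891
  leading term b^2: subtract (-1066/621)·h_5 from -4264/891b^2 - 104428/2673b - 66052/891 → -190052/5589b - 190052/1863
  leading term b: no divisor's leading term divides it; move -190052/5589b to the remainder.
  leading term 1: no divisor's leading term divides it; move -190052/1863 to the remainder.
  remainder -190052/5589b - 190052/1863 ≠ 0; add h_6 = -190052/5589b - 190052/1863 to the basis.

S(f_1,h_4): lcm = ab. S = -2/3a - 2/33b^3 + 19/99b^2 + 136/33b + 29/3.
  leading term a: subtract (-2/33)·h_4 from -2/3a - 2/33b^3 + 19/99b^2 + 136/33b + 29/3 → -2/33b^3 + 23/99b^2 + 1186/297b + 817/99
  leading term b^3: subtract (-1/46b)·h_5 from -2/33b^3 + 23/99b^2 + 1186/297b + 817/99 → 75/253b^2 + 24866/6831b + 817/99
  leading term b^2: subtract (225/2116)·h_5 from 75/253b^2 + 24866/6831b + 817/99 → 47513/14283b + 47513/4761
  leading term b: subtract (-9/92)·h_6 from 47513/14283b + 47513/4761 → 0
  remainder 0.

S(f_2,h_4): lcm = a^2. S = -2/33ab^2 - 14/99ab + 70/33a - 4/3b - 6.
  leading term ab^2: subtract (1/99b)·f_1 from -2/33ab^2 - 14/99ab + 70/33a - 4/3b - 6 → -2/11ab + 70/33a + 4/33b^2 - 74/99b - 6
  leading term ab: subtract (1/33)·f_1 from -2/11ab + 70/33a + 4/33b^2 - 74/99b - 6 → 2a + 4/33b^2 - 38/99b - 140/33
  leading term a: subtract (2/11)·h_4 from 2a + 4/33b^2 - 38/99b - 140/33 → 0
  remainder 0.

S(f_3,h_4): lcm = ab. S = 4/3a - 2/33b^3 - 245/99b^2 + 26/33b + 65/3.
  leading term a: subtract (4/33)·h_4 from 4/3a - 2/33b^3 - 245/99b^2 + 26/33b + 65/3 → -2/33b^3 - 23/9b^2 + 310/297b + 2425/99
  leading term b^3: subtract (-1/46b)·h_5 from -2/33b^3 - 23/9b^2 + 310/297b + 2425/99 → -1891/759b^2 + 4718/6831b + 2425/99
  leading term b^2: subtract (-1891/2116)·h_5 from -1891/759b^2 + 4718/6831b + 2425/99 → 47513/14283b + 47513/4761
  leading term b: subtract (-9/92)·h_6 from 47513/14283b + 47513/4761 → 0
  remainder 0.

S(f_1,h_5): lcm = ab^2. S = -119/69ab + 134/23a + 2b^2 + 29/3b.
  leading term ab: subtract (119/414)·f_1 from -119/69ab + 134/23a + 2b^2 + 29/3b → 968/207a + 2b^2 + 905/69b + 3451/207
  leading term a: subtract (88/207)·h_4 from 968/207a + 2b^2 + 905/69b + 3451/207 → 1066/621b^2 + 26107/1863b + 16513/621
  leading term b^2: subtract (5863/9522)·h_5 from 1066/621b^2 + 26107/1863b + 16513/621 → 522643/42849b + 522643/14283
  leading term b: subtract (-33/92)·h_6 from 522643/42849b + 522643/14283 → 0
  remainder 0.

S(f_2,h_5): leading monomials are coprime, so the S-polynomial reduces to 0 (Buchberger's first criterion).
S(f_3,h_5): lcm = ab^2. S = 19/69ab + 134/23a - 8/3b^3 - 4/3b^2 + 65/3b.
  leading term ab: subtract (-19/414)·f_1 from 19/69ab + 134/23a - 8/3b^3 - 4/3b^2 + 65/3b → 1244/207a - 8/3b^3 - 4/3b^2 + 1457/69b - 551/207
  leading term a: subtract (1244/2277)·h_4 from 1244/207a - 8/3b^3 - 4/3b^2 + 1457/69b - 551/207 → -8/3b^3 - 11596/6831b^2 + 456365/20493b + 68897/6831
  leading term b^3: subtract (-22/23b)·h_5 from -8/3b^3 - 11596/6831b^2 + 456365/20493b + 68897/6831 → 7676/6831b^2 + 137981/20493b + 68897/6831
  leading term b^2: subtract (1919/4761)·h_5 from 7676/6831b^2 + 137981/20493b + 68897/6831 → 237565/42849b + 237565/14283
  leading term b: subtract (-15/92)·h_6 from 237565/42849b + 237565/14283 → 0
  remainder 0.

S(h_4,h_5): leading monomials are coprime, so the S-polynomial reduces to 0 (Buchberger's first criterion).
S(f_1,h_6): lcm = ab. S = -11/3a + 2b + 29/3.
  leading term a: subtract (-1/3)·h_4 from -11/3a + 2b + 29/3 → 2/9b^2 + 35/27b + 17/9
  leading term b^2: subtract (11/138)·h_5 from 2/9b^2 + 35/27b + 17/9 → 659/621b + 659/207
  leading term b: subtract (-5931/190052)·h_6 from 659/621b + 659/207 → 0
  remainder 0.

S(f_2,h_6): leading monomials are coprime, so the S-polynomial reduces to 0 (Buchberger's first criterion).
S(f_3,h_6): lcm = ab. S = -5/3a - 8/3b^2 - 4/3b + 65/3.
  leading term a: subtract (-5/33)·h_4 from -5/3a - 8/3b^2 - 4/3b + 65/3 → -254/99b^2 - 491/297b + 1795/99
  leading term b^2: subtract (-127/138)·h_5 from -254/99b^2 - 491/297b + 1795/99 → 659/621b + 659/207
  leading term b: subtract (-5931/190052)·h_6 from 659/621b + 659/207 → 0
  remainder 0.

S(h_4,h_6): leading monomials are coprime, so the S-polynomial reduces to 0 (Buchberger's first criterion).
S(h_5,h_6): lcm = b^2. S = -134/69b - 134/23.
  leading term b: subtract (5427/95026)·h_6 from -134/69b - 134/23 → 0
  remainder 0.

Every S-polynomial of the final basis reduces to 0, so we have a Gröbner basis.
Inter-reduce: drop elements whose leading term is divisible by another's, tail-reduce, and make monic.
Reduced Gröbner basis: {a - 1, b + 3}.

From the last basis element, b + 3 = 0, so b takes values in {-3}. Each choice, substituted upward through the basis, yields the corresponding point(s) of the solution set.
  b = -3: the earlier basis element becomes a - 1 = 0, giving a = 1 — point (1, -3).
Each listed point satisfies every original equation (direct substitution).
Zero-dimensionality of the ideal guarantees finitely many solutions over ℂ.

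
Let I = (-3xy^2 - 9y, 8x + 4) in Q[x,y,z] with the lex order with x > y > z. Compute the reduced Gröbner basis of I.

G = {x + 1/2, y^2 - 6y}

This is the nonlinear analogue of row-reducing a linear system.

f_1 = -3xy^2 - 9y, LT = xy^2.
f_2 = 8x + 4, LT = x.

S(f_1,f_2): lcm = xy^2. S = -1/2y^2 + 3y.
  leading term y^2: no divisor's leading term divides it; move -1/2y^2 to the remainder.
  leading term y: no divisor's leading term divides it; move 3y to the remainder.
  remainder -1/2y^2 + 3y ≠ 0; add g_3 = -1/2y^2 + 3y to the basis.

The other S-polynomials (S(f_1,g_3), S(f_2,g_3)) all reduce to 0 modulo the current basis, so we have a Gröbner basis.
Inter-reduce: drop elements whose leading term is divisible by another's, tail-reduce, and make monic.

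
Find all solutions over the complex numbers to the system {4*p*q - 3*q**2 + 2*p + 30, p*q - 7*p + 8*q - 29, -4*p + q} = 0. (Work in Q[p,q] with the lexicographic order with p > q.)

Compute a lex Gröbner basis by Buchberger's algorithm.
f_1 = 4*p*q + 2*p - 3*q**2 + 30, LT = p*q.
f_2 = p*q - 7*p + 8*q - 29, LT = p*q.
f_3 = -4*p + q, LT = p.

S(f_1,f_2): lcm = p*q. S = 15/2*p - 3/4*q**2 - 8*q + 73/2.
  leading term p: subtract (-15/8)·f_3 from 15/2*p - 3/4*q**2 - 8*q + 73/2 → -3/4*q**2 - 49/8*q + 73/2
  leading term q**2: no divisor's leading term divides it; move -3/4*q**2 to the remainder.
  leading term q: no divisor's leading term divides it; move -49/8*q to the remainder.
  leading term 1: no divisor's leading term divides it; move 73/2 to the remainder.
  remainder -3/4*q**2 - 49/8*q + 73/2 ≠ 0; add h_4 = -3/4*q**2 - 49/8*q + 73/2 to the basis.

S(f_1,f_3): lcm = p*q. S = 1/2*p - 1/2*q**2 + 15/2.
  leading term p: subtract (-1/8)·f_3 from 1/2*p - 1/2*q**2 + 15/2 → -1/2*q**2 + 1/8*q + 15/2
  leading term q**2: subtract (2/3)·h_4 from -1/2*q**2 + 1/8*q + 15/2 → 101/24*q - 101/6
  leading term q: no divisor's leading term divides it; move 101/24*q to the remainder.
  leading term 1: no divisor's leading term divides it; move -101/6 to the remainder.
  remainder 101/24*q - 101/6 ≠ 0; add h_5 = 101/24*q - 101/6 to the basis.

The other S-polynomials (S(f_2,f_3), S(f_1,h_4), S(f_2,h_4), S(f_3,h_4), S(f_1,h_5), S(f_2,h_5), S(f_3,h_5), S(h_4,h_5)) all reduce to 0 modulo the current basis, so we have a Gröbner basis.
Inter-reduce: drop elements whose leading term is divisible by another's, tail-reduce, and make monic.
Reduced Gröbner basis: {p - 1, q - 4}.

Since the basis is lex-ordered, q - 4 is univariate in q. Its roots are {4}. Back-substituting each root into the other basis elements fixes the other coordinates.
  q = 4: the earlier basis element becomes p - 1 = 0, giving p = 1 — point (1, 4).
Check: every point annihilates each of the original generators.

{(1, 4)}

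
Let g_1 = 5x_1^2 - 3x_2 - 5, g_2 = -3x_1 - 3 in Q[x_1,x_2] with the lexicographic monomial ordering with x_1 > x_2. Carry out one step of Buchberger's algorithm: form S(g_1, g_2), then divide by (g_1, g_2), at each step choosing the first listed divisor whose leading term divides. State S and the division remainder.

S(g_1, g_2) = -x_1 - 3/5x_2 - 1; remainder on division = -3/5x_2.

lcm(LM(g_1), LM(g_2)) = x_1^2.
S = (lcm/LT(g_1))·g_1 − (lcm/LT(g_2))·g_2 = -x_1 - 3/5x_2 - 1.
Reduce S modulo (g_1, g_2) in that order:
  leading term x_1: subtract (1/3)·g_2 from -x_1 - 3/5x_2 - 1 → -3/5x_2
  leading term x_2: no divisor's leading term divides it; move -3/5x_2 to the remainder.
The remainder -3/5x_2 is nonzero, so it would be added as the next basis element.
An S-polynomial is built so that the two leading terms cancel; whether anything survives reduction is exactly the Gröbner-basis criterion.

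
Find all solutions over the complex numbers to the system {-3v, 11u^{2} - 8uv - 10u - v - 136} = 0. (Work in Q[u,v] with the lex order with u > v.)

Compute a lex Gröbner basis by Buchberger's algorithm.
f_1 = -3v, LT = v.
f_2 = 11u^{2} - 8uv - 10u - v - 136, LT = u^{2}.

The S-polynomials (S(f_1,f_2)) all reduce to 0 modulo the current basis, so we have a Gröbner basis.
Inter-reduce: drop elements whose leading term is divisible by another's, tail-reduce, and make monic.
Reduced Gröbner basis: {u^{2} - \tfrac{10}{11}u - \tfrac{136}{11}, v}.

Since the basis is lex-ordered, v is univariate in v. Its roots are {0}. Back-substituting each root into the other basis elements fixes the other coordinates.
  v = 0: the earlier basis element becomes u^{2} - \tfrac{10}{11}u - \tfrac{136}{11} = 0, giving u = -34/11, 4 — points (-34/11, 0), (4, 0).

{(-34/11, 0), (4, 0)}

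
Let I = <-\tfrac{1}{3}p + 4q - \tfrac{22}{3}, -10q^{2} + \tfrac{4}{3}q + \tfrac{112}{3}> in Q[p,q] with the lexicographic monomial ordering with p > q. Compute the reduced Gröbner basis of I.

G = {p - 12q + 22, q^{2} - \tfrac{2}{15}q - \tfrac{56}{15}}

The reduced Gröbner basis is the canonical form of the ideal for this ordering.

f_1 = -\tfrac{1}{3}p + 4q - \tfrac{22}{3}, LT = p.
f_2 = -10q^{2} + \tfrac{4}{3}q + \tfrac{112}{3}, LT = q^{2}.

S(f_1,f_2): leading monomials are coprime, so the S-polynomial reduces to 0 (Buchberger's first criterion).
Every S-polynomial of the final basis reduces to 0, so we have a Gröbner basis.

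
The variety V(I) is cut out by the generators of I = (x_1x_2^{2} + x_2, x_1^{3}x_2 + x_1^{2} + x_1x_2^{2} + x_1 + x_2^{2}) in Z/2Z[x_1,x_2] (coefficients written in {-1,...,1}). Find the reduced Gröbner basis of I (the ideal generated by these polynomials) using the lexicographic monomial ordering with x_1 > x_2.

f_1 = x_1x_2^{2} + x_2, LT = x_1x_2^{2}.
f_2 = x_1^{3}x_2 + x_1^{2} + x_1x_2^{2} + x_1 + x_2^{2}, LT = x_1^{3}x_2.

S(f_1,f_2): lcm = x_1^{3}x_2^{2}. S = x_1x_2^{3} + x_1x_2 + x_2^{3}.
  reduce S modulo (f_1, f_2):
  remainder x_1x_2 + x_2^{3} + x_2^{2} ≠ 0; add g_3 = x_1x_2 + x_2^{3} + x_2^{2} to the basis.

S(f_1,g_3): lcm = x_1x_2^{2}. S = x_2^{4} + x_2^{3} + x_2.
  reduce S modulo (f_1, f_2, g_3):
  remainder x_2^{4} + x_2^{3} + x_2 ≠ 0; add g_4 = x_2^{4} + x_2^{3} + x_2 to the basis.

S(f_2,g_3): lcm = x_1^{3}x_2. S = x_1^{2}x_2^{3} + x_1^{2}x_2^{2} + x_1^{2} + x_1x_2^{2} + x_1 + x_2^{2}.
  reduce S modulo (f_1, f_2, g_3, g_4):
  remainder x_1^{2} + x_1 + x_2^{3} ≠ 0; add g_5 = x_1^{2} + x_1 + x_2^{3} to the basis.

The other S-polynomials (S(f_1,g_4), S(f_2,g_4), S(g_3,g_4), S(f_1,g_5), S(f_2,g_5), S(g_3,g_5), S(g_4,g_5)) all reduce to 0 modulo the current basis, so we have a Gröbner basis.
Inter-reduce: drop elements whose leading term is divisible by another's, tail-reduce, and make monic.

G = {x_1^{2} + x_1 + x_2^{3}, x_1x_2 + x_2^{3} + x_2^{2}, x_2^{4} + x_2^{3} + x_2}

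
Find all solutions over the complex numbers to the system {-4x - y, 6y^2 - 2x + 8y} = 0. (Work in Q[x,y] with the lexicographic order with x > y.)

Compute a lex Gröbner basis by Buchberger's algorithm.
f_1 = -4x - y, LT = x.
f_2 = -2x + 6y^2 + 8y, LT = x.

S(f_1,f_2): lcm = x. S = 3y^2 + 17/4y.
  reduce S modulo (f_1, f_2):
  remainder 3y^2 + 17/4y ≠ 0; add h_3 = 3y^2 + 17/4y to the basis.

The other S-polynomials (S(f_1,h_3), S(f_2,h_3)) all reduce to 0 modulo the current basis, so we have a Gröbner basis.
Inter-reduce: drop elements whose leading term is divisible by another's, tail-reduce, and make monic.
Reduced Gröbner basis: {x + 1/4y, y^2 + 17/12y}.

Since the basis is lex-ordered, y^2 + 17/12y is univariate in y. Its roots are {-17/12, 0}. Back-substituting each root into the other basis elements fixes the other coordinates.
  y = -17/12: the earlier basis element becomes x - 17/48 = 0, giving x = 17/48 — point (17/48, -17/12).
  y = 0: the earlier basis element becomes x = 0, giving x = 0 — point (0, 0).

{(17/48, -17/12), (0, 0)}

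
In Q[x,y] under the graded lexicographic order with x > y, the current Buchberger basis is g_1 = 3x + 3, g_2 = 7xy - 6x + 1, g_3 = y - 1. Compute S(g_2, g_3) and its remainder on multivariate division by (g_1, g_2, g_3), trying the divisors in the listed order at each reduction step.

S(g_2, g_3) = 1/7x + 1/7; remainder on division = 0.

lcm(LM(g_2), LM(g_3)) = xy.
S = (lcm/LT(g_2))·g_2 − (lcm/LT(g_3))·g_3 = 1/7x + 1/7.
Reduce S modulo (g_1, g_2, g_3) in that order:
  leading term x: subtract (1/21)·g_1 from 1/7x + 1/7 → 0
The remainder is 0, so this S-polynomial contributes no new basis element.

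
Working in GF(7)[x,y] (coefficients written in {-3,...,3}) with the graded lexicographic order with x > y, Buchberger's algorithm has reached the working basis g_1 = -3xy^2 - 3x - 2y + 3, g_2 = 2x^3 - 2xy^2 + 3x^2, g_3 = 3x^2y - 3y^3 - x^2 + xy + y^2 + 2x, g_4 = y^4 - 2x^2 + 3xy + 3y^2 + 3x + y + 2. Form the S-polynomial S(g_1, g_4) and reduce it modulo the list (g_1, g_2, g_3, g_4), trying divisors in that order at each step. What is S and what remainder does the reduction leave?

lcm(LM(g_1), LM(g_4)) = xy^4.
S = (lcm/LT(g_1))·g_1 − (lcm/LT(g_4))·g_4 = 2x^3 - 3x^2y - 2xy^2 + 3y^3 - 3x^2 - xy - y^2 - 2x.
Reduce S modulo (g_1, g_2, g_3, g_4) in that order:
  leading term x^3: subtract (1)·g_2 from 2x^3 - 3x^2y - 2xy^2 + 3y^3 - 3x^2 - xy - y^2 - 2x → -3x^2y + 3y^3 + x^2 - xy - y^2 - 2x
  leading term x^2y: subtract (-1)·g_3 from -3x^2y + 3y^3 + x^2 - xy - y^2 - 2x → 0
The remainder is 0, so this S-polynomial contributes no new basis element.

S(g_1, g_4) = 2x^3 - 3x^2y - 2xy^2 + 3y^3 - 3x^2 - xy - y^2 - 2x; remainder on division = 0.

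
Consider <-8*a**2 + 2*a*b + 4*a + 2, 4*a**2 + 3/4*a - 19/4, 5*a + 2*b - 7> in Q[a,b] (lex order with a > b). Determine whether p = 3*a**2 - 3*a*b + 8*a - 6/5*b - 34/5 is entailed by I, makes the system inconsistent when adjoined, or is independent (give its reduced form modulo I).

3*a**2 - 3*a*b + 8*a - 6/5*b - 34/5 lies in I (it reduces to 0).

First compute the reduced Gröbner basis of I by Buchberger's algorithm.
f_1 = -8*a**2 + 2*a*b + 4*a + 2, LT = a**2.
f_2 = 4*a**2 + 3/4*a - 19/4, LT = a**2.
f_3 = 5*a + 2*b - 7, LT = a.

S(f_1,f_2): lcm = a**2. S = -1/4*a*b - 11/16*a + 15/16.
  leading term a*b: subtract (-1/20*b)·f_3 from -1/4*a*b - 11/16*a + 15/16 → -11/16*a + 1/10*b**2 - 7/20*b + 15/16
  leading term a: subtract (-11/80)·f_3 from -11/16*a + 1/10*b**2 - 7/20*b + 15/16 → 1/10*b**2 - 3/40*b - 1/40
  leading term b**2: no divisor's leading term divides it; move 1/10*b**2 to the remainder.
  leading term b: no divisor's leading term divides it; move -3/40*b to the remainder.
  leading term 1: no divisor's leading term divides it; move -1/40 to the remainder.
  remainder 1/10*b**2 - 3/40*b - 1/40 ≠ 0; add h_4 = 1/10*b**2 - 3/40*b - 1/40 to the basis.

S(f_1,f_3): lcm = a**2. S = -13/20*a*b + 9/10*a - 1/4.
  leading term a*b: subtract (-13/100*b)·f_3 from -13/20*a*b + 9/10*a - 1/4 → 9/10*a + 13/50*b**2 - 91/100*b - 1/4
  leading term a: subtract (9/50)·f_3 from 9/10*a + 13/50*b**2 - 91/100*b - 1/4 → 13/50*b**2 - 127/100*b + 101/100
  leading term b**2: subtract (13/5)·h_4 from 13/50*b**2 - 127/100*b + 101/100 → -43/40*b + 43/40
  leading term b: no divisor's leading term divides it; move -43/40*b to the remainder.
  leading term 1: no divisor's leading term divides it; move 43/40 to the remainder.
  remainder -43/40*b + 43/40 ≠ 0; add h_5 = -43/40*b + 43/40 to the basis.

The other S-polynomials (S(f_2,f_3), S(f_1,h_4), S(f_2,h_4), S(f_3,h_4), S(f_1,h_5), S(f_2,h_5), S(f_3,h_5), S(h_4,h_5)) all reduce to 0 modulo the current basis, so we have a Gröbner basis.
Inter-reduce: drop elements whose leading term is divisible by another's, tail-reduce, and make monic.
Reduced Gröbner basis: {a - 1, b - 1}.
Label its elements g_1 = a - 1, g_2 = b - 1.

Reduce p = 3*a**2 - 3*a*b + 8*a - 6/5*b - 34/5 modulo G:
  leading term a**2: subtract (3*a)·g_1 from 3*a**2 - 3*a*b + 8*a - 6/5*b - 34/5 → -3*a*b + 11*a - 6/5*b - 34/5
  leading term a*b: subtract (-3*b)·g_1 from -3*a*b + 11*a - 6/5*b - 34/5 → 11*a - 21/5*b - 34/5
  leading term a: subtract (11)·g_1 from 11*a - 21/5*b - 34/5 → -21/5*b + 21/5
  leading term b: subtract (-21/5)·g_2 from -21/5*b + 21/5 → 0
  normal form = 0.
Since the normal form is 0, p ∈ I.

Ideal membership is decidable via reduction modulo a Gröbner basis.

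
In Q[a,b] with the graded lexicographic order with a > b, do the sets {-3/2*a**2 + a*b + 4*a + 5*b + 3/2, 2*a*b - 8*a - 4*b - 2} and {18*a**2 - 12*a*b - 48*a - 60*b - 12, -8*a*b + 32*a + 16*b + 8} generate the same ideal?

Two ideals are equal iff their reduced Gröbner bases coincide (the reduced basis is unique for a fixed ordering).
Buchberger on the first generating set:
f_1 = -3/2*a**2 + a*b + 4*a + 5*b + 3/2, LT = a**2.
f_2 = 2*a*b - 8*a - 4*b - 2, LT = a*b.

S(f_1,f_2): lcm = a**2*b. S = -2/3*a*b**2 + 4*a**2 - 2/3*a*b - 10/3*b**2 + a - b.
  leading term a*b**2: subtract (-1/3*b)·f_2 from -2/3*a*b**2 + 4*a**2 - 2/3*a*b - 10/3*b**2 + a - b → 4*a**2 - 10/3*a*b - 14/3*b**2 + a - 5/3*b
  leading term a**2: subtract (-8/3)·f_1 from 4*a**2 - 10/3*a*b - 14/3*b**2 + a - 5/3*b → -2/3*a*b - 14/3*b**2 + 35/3*a + 35/3*b + 4
  leading term a*b: subtract (-1/3)·f_2 from -2/3*a*b - 14/3*b**2 + 35/3*a + 35/3*b + 4 → -14/3*b**2 + 9*a + 31/3*b + 10/3
  leading term b**2: no divisor's leading term divides it; move -14/3*b**2 to the remainder.
  leading term a: no divisor's leading term divides it; move 9*a to the remainder.
  leading term b: no divisor's leading term divides it; move 31/3*b to the remainder.
  leading term 1: no divisor's leading term divides it; move 10/3 to the remainder.
  remainder -14/3*b**2 + 9*a + 31/3*b + 10/3 ≠ 0; add g_3 = -14/3*b**2 + 9*a + 31/3*b + 10/3 to the basis.

The other S-polynomials (S(f_1,g_3), S(f_2,g_3)) all reduce to 0 modulo the current basis, so we have a Gröbner basis.
Inter-reduce: drop elements whose leading term is divisible by another's, tail-reduce, and make monic.
Reduced Gröbner basis: {a**2 - 16/3*a - 14/3*b - 5/3, a*b - 4*a - 2*b - 1, b**2 - 27/14*a - 31/14*b - 5/7}.

Buchberger on the second generating set:
h_1 = 18*a**2 - 12*a*b - 48*a - 60*b - 12, LT = a**2.
h_2 = -8*a*b + 32*a + 16*b + 8, LT = a*b.

S(h_1,h_2): lcm = a**2*b. S = -2/3*a*b**2 + 4*a**2 - 2/3*a*b - 10/3*b**2 + a - 2/3*b.
  leading term a*b**2: subtract (1/12*b)·h_2 from -2/3*a*b**2 + 4*a**2 - 2/3*a*b - 10/3*b**2 + a - 2/3*b → 4*a**2 - 10/3*a*b - 14/3*b**2 + a - 4/3*b
  leading term a**2: subtract (2/9)·h_1 from 4*a**2 - 10/3*a*b - 14/3*b**2 + a - 4/3*b → -2/3*a*b - 14/3*b**2 + 35/3*a + 12*b + 8/3
  leading term a*b: subtract (1/12)·h_2 from -2/3*a*b - 14/3*b**2 + 35/3*a + 12*b + 8/3 → -14/3*b**2 + 9*a + 32/3*b + 2
  leading term b**2: no divisor's leading term divides it; move -14/3*b**2 to the remainder.
  leading term a: no divisor's leading term divides it; move 9*a to the remainder.
  leading term b: no divisor's leading term divides it; move 32/3*b to the remainder.
  leading term 1: no divisor's leading term divides it; move 2 to the remainder.
  remainder -14/3*b**2 + 9*a + 32/3*b + 2 ≠ 0; add k_3 = -14/3*b**2 + 9*a + 32/3*b + 2 to the basis.

The other S-polynomials (S(h_1,k_3), S(h_2,k_3)) all reduce to 0 modulo the current basis, so we have a Gröbner basis.
Inter-reduce: drop elements whose leading term is divisible by another's, tail-reduce, and make monic.
Reduced Gröbner basis: {a**2 - 16/3*a - 14/3*b - 4/3, a*b - 4*a - 2*b - 1, b**2 - 27/14*a - 16/7*b - 3/7}.

The bases are distinct; the ideals are different.

No, the ideals differ.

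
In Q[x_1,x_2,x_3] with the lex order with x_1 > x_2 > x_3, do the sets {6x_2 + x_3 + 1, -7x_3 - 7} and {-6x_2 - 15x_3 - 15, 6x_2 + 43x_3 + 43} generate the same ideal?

Yes, the ideals are equal.

For a fixed monomial order, each ideal has a unique reduced Gröbner basis; comparing bases decides equality.
Buchberger on the first generating set:
f_1 = 6x_2 + x_3 + 1, LT = x_2.
f_2 = -7x_3 - 7, LT = x_3.

S(f_1,f_2): leading monomials are coprime, so the S-polynomial reduces to 0 (Buchberger's first criterion).
Every S-polynomial of the final basis reduces to 0, so we have a Gröbner basis.
Inter-reduce: drop elements whose leading term is divisible by another's, tail-reduce, and make monic.
Reduced Gröbner basis: {x_2, x_3 + 1}.

Buchberger on the second generating set:
h_1 = -6x_2 - 15x_3 - 15, LT = x_2.
h_2 = 6x_2 + 43x_3 + 43, LT = x_2.

S(h_1,h_2): lcm = x_2. S = -14/3x_3 - 14/3.
  leading term x_3: no divisor's leading term divides it; move -14/3x_3 to the remainder.
  leading term 1: no divisor's leading term divides it; move -14/3 to the remainder.
  remainder -14/3x_3 - 14/3 ≠ 0; add k_3 = -14/3x_3 - 14/3 to the basis.

S(h_1,k_3): leading monomials are coprime, so the S-polynomial reduces to 0 (Buchberger's first criterion).
S(h_2,k_3): leading monomials are coprime, so the S-polynomial reduces to 0 (Buchberger's first criterion).
Every S-polynomial of the final basis reduces to 0, so we have a Gröbner basis.
Inter-reduce: drop elements whose leading term is divisible by another's, tail-reduce, and make monic.
Reduced Gröbner basis: {x_2, x_3 + 1}.

These coincide, so the ideals are equal.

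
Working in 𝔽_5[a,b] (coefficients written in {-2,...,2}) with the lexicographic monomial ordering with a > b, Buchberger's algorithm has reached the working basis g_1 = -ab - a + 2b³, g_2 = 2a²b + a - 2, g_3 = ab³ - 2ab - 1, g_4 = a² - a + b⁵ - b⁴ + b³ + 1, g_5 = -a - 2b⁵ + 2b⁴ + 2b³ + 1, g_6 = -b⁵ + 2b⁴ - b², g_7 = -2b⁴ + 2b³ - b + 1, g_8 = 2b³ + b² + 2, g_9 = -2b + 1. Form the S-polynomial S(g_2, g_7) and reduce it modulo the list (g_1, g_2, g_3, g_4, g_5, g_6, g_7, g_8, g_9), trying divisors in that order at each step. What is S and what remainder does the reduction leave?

lcm(LM(g_2), LM(g_7)) = a²b⁴.
S = (lcm/LT(g_2))·g_2 − (lcm/LT(g_7))·g_7 = a²b³ + 2a²b - 2a² - 2ab³ - b³.
Reduce S modulo (g_1, g_2, g_3, g_4, g_5, g_6, g_7, g_8, g_9) in that order:
  leading term a²b³: subtract (-ab²)·g_1 from a²b³ + 2a²b - 2a² - 2ab³ - b³ → -a²b² + 2a²b - 2a² + 2ab⁵ - 2ab³ - b³
  leading term a²b²: subtract (ab)·g_1 from -a²b² + 2a²b - 2a² + 2ab⁵ - 2ab³ - b³ → -2a²b - 2a² + 2ab⁵ - 2ab⁴ - 2ab³ - b³
  leading term a²b: subtract (2a)·g_1 from -2a²b - 2a² + 2ab⁵ - 2ab⁴ - 2ab³ - b³ → 2ab⁵ - 2ab⁴ - ab³ - b³
  leading term ab⁵: subtract (-2b⁴)·g_1 from 2ab⁵ - 2ab⁴ - ab³ - b³ → ab⁴ - ab³ - b⁷ - b³
  leading term ab⁴: subtract (-b³)·g_1 from ab⁴ - ab³ - b⁷ - b³ → -2ab³ - b⁷ + 2b⁶ - b³
  leading term ab³: subtract (2b²)·g_1 from -2ab³ - b⁷ + 2b⁶ - b³ → 2ab² - b⁷ + 2b⁶ + b⁵ - b³
  leading term ab²: subtract (-2b)·g_1 from 2ab² - b⁷ + 2b⁶ + b⁵ - b³ → -2ab - b⁷ + 2b⁶ + b⁵ - b⁴ - b³
  leading term ab: subtract (2)·g_1 from -2ab - b⁷ + 2b⁶ + b⁵ - b⁴ - b³ → 2a - b⁷ + 2b⁶ + b⁵ - b⁴
  leading term a: subtract (-2)·g_5 from 2a - b⁷ + 2b⁶ + b⁵ - b⁴ → -b⁷ + 2b⁶ + 2b⁵ - 2b⁴ - b³ + 2
  leading term b⁷: subtract (b²)·g_6 from -b⁷ + 2b⁶ + 2b⁵ - 2b⁴ - b³ + 2 → 2b⁵ - b⁴ - b³ + 2
  leading term b⁵: subtract (-2)·g_6 from 2b⁵ - b⁴ - b³ + 2 → -2b⁴ - b³ - 2b² + 2
  leading term b⁴: subtract (1)·g_7 from -2b⁴ - b³ - 2b² + 2 → 2b³ - 2b² + b + 1
  leading term b³: subtract (1)·g_8 from 2b³ - 2b² + b + 1 → 2b² + b - 1
  leading term b²: subtract (-b)·g_9 from 2b² + b - 1 → 2b - 1
  leading term b: subtract (-1)·g_9 from 2b - 1 → 0
The remainder is 0, so this S-polynomial contributes no new basis element.

S(g_2, g_7) = a²b³ + 2a²b - 2a² - 2ab³ - b³; remainder on division = 0.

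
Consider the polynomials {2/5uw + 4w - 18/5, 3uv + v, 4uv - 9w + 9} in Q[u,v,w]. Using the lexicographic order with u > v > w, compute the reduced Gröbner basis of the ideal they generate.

G = {u + 29/3w - 26/3, v + 27/4w - 27/4, w^2 - 56/29w + 27/29}

f_1 = 2/5uw + 4w - 18/5, LT = uw.
f_2 = 3uv + v, LT = uv.
f_3 = 4uv - 9w + 9, LT = uv.

S(f_1,f_2): lcm = uvw. S = 29/3vw - 9v.
  leading term vw: no divisor's leading term divides it; move 29/3vw to the remainder.
  leading term v: no divisor's leading term divides it; move -9v to the remainder.
  remainder 29/3vw - 9v ≠ 0; add g_4 = 29/3vw - 9v to the basis.

S(f_1,f_3): lcm = uvw. S = 10vw - 9v + 9/4w^2 - 9/4w.
  leading term vw: subtract (30/29)·g_4 from 10vw - 9v + 9/4w^2 - 9/4w → 9/29v + 9/4w^2 - 9/4w
  leading term v: no divisor's leading term divides it; move 9/29v to the remainder.
  leading term w^2: no divisor's leading term divides it; move 9/4w^2 to the remainder.
  leading term w: no divisor's leading term divides it; move -9/4w to the remainder.
  remainder 9/29v + 9/4w^2 - 9/4w ≠ 0; add g_5 = 9/29v + 9/4w^2 - 9/4w to the basis.

S(f_2,f_3): lcm = uv. S = 1/3v + 9/4w - 9/4.
  leading term v: subtract (29/27)·g_5 from 1/3v + 9/4w - 9/4 → -29/12w^2 + 14/3w - 9/4
  leading term w^2: no divisor's leading term divides it; move -29/12w^2 to the remainder.
  leading term w: no divisor's leading term divides it; move 14/3w to the remainder.
  leading term 1: no divisor's leading term divides it; move -9/4 to the remainder.
  remainder -29/12w^2 + 14/3w - 9/4 ≠ 0; add g_6 = -29/12w^2 + 14/3w - 9/4 to the basis.

S(f_1,g_4): lcm = uvw. S = 27/29uv + 10vw - 9v.
  leading term uv: subtract (9/29)·f_2 from 27/29uv + 10vw - 9v → 10vw - 270/29v
  leading term vw: subtract (30/29)·g_4 from 10vw - 270/29v → 0
  remainder 0.

S(f_2,g_4): lcm = uvw. S = 27/29uv + 1/3vw.
  leading term uv: subtract (9/29)·f_2 from 27/29uv + 1/3vw → 1/3vw - 9/29v
  leading term vw: subtract (1/29)·g_4 from 1/3vw - 9/29v → 0
  remainder 0.

S(f_3,g_4): lcm = uvw. S = 27/29uv - 9/4w^2 + 9/4w.
  leading term uv: subtract (9/29)·f_2 from 27/29uv - 9/4w^2 + 9/4w → -9/29v - 9/4w^2 + 9/4w
  leading term v: subtract (-1)·g_5 from -9/29v - 9/4w^2 + 9/4w → 0
  remainder 0.

S(f_1,g_5): leading monomials are coprime, so the S-polynomial reduces to 0 (Buchberger's first criterion).
S(f_2,g_5): lcm = uv. S = -29/4uw^2 + 29/4uw + 1/3v.
  leading term uw^2: subtract (-145/8w)·f_1 from -29/4uw^2 + 29/4uw + 1/3v → 29/4uw + 1/3v + 145/2w^2 - 261/4w
  leading term uw: subtract (145/8)·f_1 from 29/4uw + 1/3v + 145/2w^2 - 261/4w → 1/3v + 145/2w^2 - 551/4w + 261/4
  leading term v: subtract (29/27)·g_5 from 1/3v + 145/2w^2 - 551/4w + 261/4 → 841/12w^2 - 406/3w + 261/4
  leading term w^2: subtract (-29)·g_6 from 841/12w^2 - 406/3w + 261/4 → 0
  remainder 0.

S(f_3,g_5): lcm = uv. S = -29/4uw^2 + 29/4uw - 9/4w + 9/4.
  leading term uw^2: subtract (-145/8w)·f_1 from -29/4uw^2 + 29/4uw - 9/4w + 9/4 → 29/4uw + 145/2w^2 - 135/2w + 9/4
  leading term uw: subtract (145/8)·f_1 from 29/4uw + 145/2w^2 - 135/2w + 9/4 → 145/2w^2 - 140w + 135/2
  leading term w^2: subtract (-30)·g_6 from 145/2w^2 - 140w + 135/2 → 0
  remainder 0.

S(g_4,g_5): lcm = vw. S = -27/29v - 29/4w^3 + 29/4w^2.
  leading term v: subtract (-3)·g_5 from -27/29v - 29/4w^3 + 29/4w^2 → -29/4w^3 + 14w^2 - 27/4w
  leading term w^3: subtract (3w)·g_6 from -29/4w^3 + 14w^2 - 27/4w → 0
  remainder 0.

S(f_1,g_6): lcm = uw^2. S = 56/29uw - 27/29u + 10w^2 - 9w.
  leading term uw: subtract (140/29)·f_1 from 56/29uw - 27/29u + 10w^2 - 9w → -27/29u + 10w^2 - 821/29w + 504/29
  leading term u: no divisor's leading term divides it; move -27/29u to the remainder.
  leading term w^2: subtract (-120/29)·g_6 from 10w^2 - 821/29w + 504/29 → -9w + 234/29
  leading term w: no divisor's leading term divides it; move -9w to the remainder.
  leading term 1: no divisor's leading term divides it; move 234/29 to the remainder.
  remainder -27/29u - 9w + 234/29 ≠ 0; add g_7 = -27/29u - 9w + 234/29 to the basis.

S(f_2,g_6): leading monomials are coprime, so the S-polynomial reduces to 0 (Buchberger's first criterion).
S(f_3,g_6): leading monomials are coprime, so the S-polynomial reduces to 0 (Buchberger's first criterion).
S(g_4,g_6): lcm = vw^2. S = vw - 27/29v.
  leading term vw: subtract (3/29)·g_4 from vw - 27/29v → 0
  remainder 0.

S(g_5,g_6): leading monomials are coprime, so the S-polynomial reduces to 0 (Buchberger's first criterion).
S(f_1,g_7): lcm = uw. S = -29/3w^2 + 56/3w - 9.
  leading term w^2: subtract (4)·g_6 from -29/3w^2 + 56/3w - 9 → 0
  remainder 0.

S(f_2,g_7): lcm = uv. S = -29/3vw + 9v.
  leading term vw: subtract (-1)·g_4 from -29/3vw + 9v → 0
  remainder 0.

S(f_3,g_7): lcm = uv. S = -29/3vw + 26/3v - 9/4w + 9/4.
  leading term vw: subtract (-1)·g_4 from -29/3vw + 26/3v - 9/4w + 9/4 → -1/3v - 9/4w + 9/4
  leading term v: subtract (-29/27)·g_5 from -1/3v - 9/4w + 9/4 → 29/12w^2 - 14/3w + 9/4
  leading term w^2: subtract (-1)·g_6 from 29/12w^2 - 14/3w + 9/4 → 0
  remainder 0.

S(g_4,g_7): leading monomials are coprime, so the S-polynomial reduces to 0 (Buchberger's first criterion).
S(g_5,g_7): leading monomials are coprime, so the S-polynomial reduces to 0 (Buchberger's first criterion).
S(g_6,g_7): leading monomials are coprime, so the S-polynomial reduces to 0 (Buchberger's first criterion).
Every S-polynomial of the final basis reduces to 0, so we have a Gröbner basis.
Inter-reduce: drop elements whose leading term is divisible by another's, tail-reduce, and make monic.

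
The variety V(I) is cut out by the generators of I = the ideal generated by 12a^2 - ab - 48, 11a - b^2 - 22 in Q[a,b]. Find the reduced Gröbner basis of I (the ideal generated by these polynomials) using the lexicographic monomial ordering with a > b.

f_1 = 12a^2 - ab - 48, LT = a^2.
f_2 = 11a - b^2 - 22, LT = a.

S(f_1,f_2): lcm = a^2. S = 1/11ab^2 - 1/12ab + 2a - 4.
  leading term ab^2: subtract (1/121b^2)·f_2 from 1/11ab^2 - 1/12ab + 2a - 4 → -1/12ab + 2a + 1/121b^4 + 2/11b^2 - 4
  leading term ab: subtract (-1/132b)·f_2 from -1/12ab + 2a + 1/121b^4 + 2/11b^2 - 4 → 2a + 1/121b^4 - 1/132b^3 + 2/11b^2 - 1/6b - 4
  leading term a: subtract (2/11)·f_2 from 2a + 1/121b^4 - 1/132b^3 + 2/11b^2 - 1/6b - 4 → 1/121b^4 - 1/132b^3 + 4/11b^2 - 1/6b
  leading term b^4: no divisor's leading term divides it; move 1/121b^4 to the remainder.
  leading term b^3: no divisor's leading term divides it; move -1/132b^3 to the remainder.
  leading term b^2: no divisor's leading term divides it; move 4/11b^2 to the remainder.
  leading term b: no divisor's leading term divides it; move -1/6b to the remainder.
  remainder 1/121b^4 - 1/132b^3 + 4/11b^2 - 1/6b ≠ 0; add g_3 = 1/121b^4 - 1/132b^3 + 4/11b^2 - 1/6b to the basis.

S(f_1,g_3): leading monomials are coprime, so the S-polynomial reduces to 0 (Buchberger's first criterion).
S(f_2,g_3): leading monomials are coprime, so the S-polynomial reduces to 0 (Buchberger's first criterion).
Every S-polynomial of the final basis reduces to 0, so we have a Gröbner basis.
Inter-reduce: drop elements whose leading term is divisible by another's, tail-reduce, and make monic.

G = {a - 1/11b^2 - 2, b^4 - 11/12b^3 + 44b^2 - 121/6b}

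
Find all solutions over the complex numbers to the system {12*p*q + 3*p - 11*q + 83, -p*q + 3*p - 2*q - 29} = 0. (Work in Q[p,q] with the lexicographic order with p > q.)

Compute a lex Gröbner basis by Buchberger's algorithm.
f_1 = 12*p*q + 3*p - 11*q + 83, LT = p*q.
f_2 = -p*q + 3*p - 2*q - 29, LT = p*q.

S(f_1,f_2): lcm = p*q. S = 13/4*p - 35/12*q - 265/12.
  leading term p: no divisor's leading term divides it; move 13/4*p to the remainder.
  leading term q: no divisor's leading term divides it; move -35/12*q to the remainder.
  leading term 1: no divisor's leading term divides it; move -265/12 to the remainder.
  remainder 13/4*p - 35/12*q - 265/12 ≠ 0; add h_3 = 13/4*p - 35/12*q - 265/12 to the basis.

S(f_1,h_3): lcm = p*q. S = 1/4*p + 35/39*q**2 + 917/156*q + 83/12.
  leading term p: subtract (1/13)·h_3 from 1/4*p + 35/39*q**2 + 917/156*q + 83/12 → 35/39*q**2 + 238/39*q + 112/13
  leading term q**2: no divisor's leading term divides it; move 35/39*q**2 to the remainder.
  leading term q: no divisor's leading term divides it; move 238/39*q to the remainder.
  leading term 1: no divisor's leading term divides it; move 112/13 to the remainder.
  remainder 35/39*q**2 + 238/39*q + 112/13 ≠ 0; add h_4 = 35/39*q**2 + 238/39*q + 112/13 to the basis.

The other S-polynomials (S(f_2,h_3), S(f_1,h_4), S(f_2,h_4), S(h_3,h_4)) all reduce to 0 modulo the current basis, so we have a Gröbner basis.
Inter-reduce: drop elements whose leading term is divisible by another's, tail-reduce, and make monic.
Reduced Gröbner basis: {p - 35/39*q - 265/39, q**2 + 34/5*q + 48/5}.

From the last basis element, q**2 + 34/5*q + 48/5 = 0, so q takes values in {-24/5, -2}. Each choice, substituted upward through the basis, yields the corresponding point(s) of the solution set.
  q = -24/5: the earlier basis element becomes p - 97/39 = 0, giving p = 97/39 — point (97/39, -24/5).
  q = -2: the earlier basis element becomes p - 5 = 0, giving p = 5 — point (5, -2).

{(97/39, -24/5), (5, -2)}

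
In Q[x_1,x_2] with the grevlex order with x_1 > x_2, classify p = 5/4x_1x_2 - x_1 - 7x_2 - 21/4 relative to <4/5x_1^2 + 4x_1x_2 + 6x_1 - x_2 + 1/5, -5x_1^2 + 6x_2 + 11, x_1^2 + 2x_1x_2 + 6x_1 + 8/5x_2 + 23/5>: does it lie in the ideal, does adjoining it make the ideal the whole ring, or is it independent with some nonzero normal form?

First compute the reduced Gröbner basis of I by Buchberger's algorithm.
f_1 = 4/5x_1^2 + 4x_1x_2 + 6x_1 - x_2 + 1/5, LT = x_1^2.
f_2 = -5x_1^2 + 6x_2 + 11, LT = x_1^2.
f_3 = x_1^2 + 2x_1x_2 + 6x_1 + 8/5x_2 + 23/5, LT = x_1^2.

S(f_1,f_2): lcm = x_1^2. S = 5x_1x_2 + 15/2x_1 - 1/20x_2 + 49/20.
  leading term x_1x_2: no divisor's leading term divides it; move 5x_1x_2 to the remainder.
  leading term x_1: no divisor's leading term divides it; move 15/2x_1 to the remainder.
  leading term x_2: no divisor's leading term divides it; move -1/20x_2 to the remainder.
  leading term 1: no divisor's leading term divides it; move 49/20 to the remainder.
  remainder 5x_1x_2 + 15/2x_1 - 1/20x_2 + 49/20 ≠ 0; add h_4 = 5x_1x_2 + 15/2x_1 - 1/20x_2 + 49/20 to the basis.

S(f_1,f_3): lcm = x_1^2. S = 3x_1x_2 + 3/2x_1 - 57/20x_2 - 87/20.
  leading term x_1x_2: subtract (3/5)·h_4 from 3x_1x_2 + 3/2x_1 - 57/20x_2 - 87/20 → -3x_1 - 141/50x_2 - 291/50
  leading term x_1: no divisor's leading term divides it; move -3x_1 to the remainder.
  leading term x_2: no divisor's leading term divides it; move -141/50x_2 to the remainder.
  leading term 1: no divisor's leading term divides it; move -291/50 to the remainder.
  remainder -3x_1 - 141/50x_2 - 291/50 ≠ 0; add h_5 = -3x_1 - 141/50x_2 - 291/50 to the basis.

S(f_1,h_4): lcm = x_1^2x_2. S = 5x_1x_2^2 - 3/2x_1^2 + 751/100x_1x_2 - 5/4x_2^2 - 49/100x_1 + 1/4x_2.
  leading term x_1x_2^2: subtract (x_2)·h_4 from 5x_1x_2^2 - 3/2x_1^2 + 751/100x_1x_2 - 5/4x_2^2 - 49/100x_1 + 1/4x_2 → -3/2x_1^2 + 1/100x_1x_2 - 6/5x_2^2 - 49/100x_1 - 11/5x_2
  leading term x_1^2: subtract (-15/8)·f_1 from -3/2x_1^2 + 1/100x_1x_2 - 6/5x_2^2 - 49/100x_1 - 11/5x_2 → 751/100x_1x_2 - 6/5x_2^2 + 269/25x_1 - 163/40x_2 + 3/8
  leading term x_1x_2: subtract (751/500)·h_4 from 751/100x_1x_2 - 6/5x_2^2 + 269/25x_1 - 163/40x_2 + 3/8 → -6/5x_2^2 - 101/200x_1 - 39999/10000x_2 - 33049/10000
  leading term x_2^2: no divisor's leading term divides it; move -6/5x_2^2 to the remainder.
  leading term x_1: subtract (101/600)·h_5 from -101/200x_1 - 39999/10000x_2 - 33049/10000 → -8813/2500x_2 - 5813/2500
  leading term x_2: no divisor's leading term divides it; move -8813/2500x_2 to the remainder.
  leading term 1: no divisor's leading term divides it; move -5813/2500 to the remainder.
  remainder -6/5x_2^2 - 8813/2500x_2 - 5813/2500 ≠ 0; add h_6 = -6/5x_2^2 - 8813/2500x_2 - 5813/2500 to the basis.

S(f_3,h_4): lcm = x_1^2x_2. S = 2x_1x_2^2 - 3/2x_1^2 + 601/100x_1x_2 + 8/5x_2^2 - 49/100x_1 + 23/5x_2.
  leading term x_1x_2^2: subtract (2/5x_2)·h_4 from 2x_1x_2^2 - 3/2x_1^2 + 601/100x_1x_2 + 8/5x_2^2 - 49/100x_1 + 23/5x_2 → -3/2x_1^2 + 301/100x_1x_2 + 81/50x_2^2 - 49/100x_1 + 181/50x_2
  leading term x_1^2: subtract (-15/8)·f_1 from -3/2x_1^2 + 301/100x_1x_2 + 81/50x_2^2 - 49/100x_1 + 181/50x_2 → 1051/100x_1x_2 + 81/50x_2^2 + 269/25x_1 + 349/200x_2 + 3/8
  leading term x_1x_2: subtract (1051/500)·h_4 from 1051/100x_1x_2 + 81/50x_2^2 + 269/25x_1 + 349/200x_2 + 3/8 → 81/50x_2^2 - 1001/200x_1 + 18501/10000x_2 - 47749/10000
  leading term x_2^2: subtract (-27/20)·h_6 from 81/50x_2^2 - 1001/200x_1 + 18501/10000x_2 - 47749/10000 → -1001/200x_1 - 72723/25000x_2 - 24731/3125
  leading term x_1: subtract (1001/600)·h_5 from -1001/200x_1 - 72723/25000x_2 - 24731/3125 → 89789/50000x_2 + 89789/50000
  leading term x_2: no divisor's leading term divides it; move 89789/50000x_2 to the remainder.
  leading term 1: no divisor's leading term divides it; move 89789/50000 to the remainder.
  remainder 89789/50000x_2 + 89789/50000 ≠ 0; add h_7 = 89789/50000x_2 + 89789/50000 to the basis.

The other S-polynomials (S(f_2,f_3), S(f_2,h_4), S(f_1,h_5), S(f_2,h_5), S(f_3,h_5), S(h_4,h_5), S(f_1,h_6), S(f_2,h_6), S(f_3,h_6), S(h_4,h_6), S(h_5,h_6), S(f_1,h_7), S(f_2,h_7), S(f_3,h_7), S(h_4,h_7), S(h_5,h_7), S(h_6,h_7)) all reduce to 0 modulo the current basis, so we have a Gröbner basis.
Inter-reduce: drop elements whose leading term is divisible by another's, tail-reduce, and make monic.
Reduced Gröbner basis: {x_1 + 1, x_2 + 1}.
Label its elements g_1 = x_1 + 1, g_2 = x_2 + 1.

Reduce p = 5/4x_1x_2 - x_1 - 7x_2 - 21/4 modulo G:
  leading term x_1x_2: subtract (5/4x_2)·g_1 from 5/4x_1x_2 - x_1 - 7x_2 - 21/4 → -x_1 - 33/4x_2 - 21/4
  leading term x_1: subtract (-1)·g_1 from -x_1 - 33/4x_2 - 21/4 → -33/4x_2 - 17/4
  leading term x_2: subtract (-33/4)·g_2 from -33/4x_2 - 17/4 → 4
  leading term 1: no divisor's leading term divides it; move 4 to the remainder.
  normal form = 4.
The normal form is nonzero, so p ∉ I. Since p minus its normal form lies in I, I + (p) = I + (r) where r = 4; decide whether this ideal is the whole ring.
Here r = 4 is a nonzero constant, hence a unit: 1 ∈ I + (p), the Gröbner basis of I + (p) is {1}, and the enlarged system has no common solution — adjoining p is inconsistent.

Adjoining 5/4x_1x_2 - x_1 - 7x_2 - 21/4 makes the ideal the whole ring: the system is inconsistent.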